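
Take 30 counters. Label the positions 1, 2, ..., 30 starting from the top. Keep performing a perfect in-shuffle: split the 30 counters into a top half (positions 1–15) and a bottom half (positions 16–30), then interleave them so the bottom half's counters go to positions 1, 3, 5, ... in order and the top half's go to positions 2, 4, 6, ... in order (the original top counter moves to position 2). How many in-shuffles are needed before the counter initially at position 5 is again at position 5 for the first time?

Follow position 5 under repeated in-shuffles:
5 → 10 → 20 → 9 → 18 → 5
It first returns after 5 in-shuffles.

5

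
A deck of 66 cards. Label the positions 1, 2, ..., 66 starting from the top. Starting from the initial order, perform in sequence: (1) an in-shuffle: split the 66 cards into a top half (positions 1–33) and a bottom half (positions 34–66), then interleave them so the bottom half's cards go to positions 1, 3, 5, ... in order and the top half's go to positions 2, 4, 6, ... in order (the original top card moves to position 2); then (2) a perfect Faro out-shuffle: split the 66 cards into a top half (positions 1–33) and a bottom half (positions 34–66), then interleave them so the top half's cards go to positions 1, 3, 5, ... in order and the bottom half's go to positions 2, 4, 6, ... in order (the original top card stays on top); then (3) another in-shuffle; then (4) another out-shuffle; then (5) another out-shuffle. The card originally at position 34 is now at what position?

Track the card from position 34 forward through each operation:
  after op 1 (in-shuffle): 34 → 1
  after op 2 (out-shuffle): 1 → 1
  after op 3 (in-shuffle): 1 → 2
  after op 4 (out-shuffle): 2 → 3
  after op 5 (out-shuffle): 3 → 5

5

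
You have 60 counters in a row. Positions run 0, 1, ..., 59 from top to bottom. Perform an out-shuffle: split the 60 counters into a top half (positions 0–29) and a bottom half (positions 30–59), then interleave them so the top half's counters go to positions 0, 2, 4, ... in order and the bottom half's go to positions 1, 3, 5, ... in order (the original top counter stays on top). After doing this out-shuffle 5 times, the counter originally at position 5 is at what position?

Track the counter's position through each out-shuffle:
5 → 10 → 20 → 40 → 21 → 42

42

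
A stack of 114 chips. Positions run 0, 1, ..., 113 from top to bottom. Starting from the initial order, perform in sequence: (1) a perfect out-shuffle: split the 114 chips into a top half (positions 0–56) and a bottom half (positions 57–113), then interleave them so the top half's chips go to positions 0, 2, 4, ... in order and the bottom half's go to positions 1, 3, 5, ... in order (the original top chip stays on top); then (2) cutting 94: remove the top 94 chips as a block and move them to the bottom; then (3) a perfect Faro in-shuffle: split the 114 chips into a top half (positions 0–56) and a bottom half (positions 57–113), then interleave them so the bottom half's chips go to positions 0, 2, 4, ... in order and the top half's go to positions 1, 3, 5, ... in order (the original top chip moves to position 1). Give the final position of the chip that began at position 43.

Track the chip from position 43 forward through each operation:
  after op 1 (out-shuffle): 43 → 86
  after op 2 (cut 94): 86 → 106
  after op 3 (in-shuffle): 106 → 98

98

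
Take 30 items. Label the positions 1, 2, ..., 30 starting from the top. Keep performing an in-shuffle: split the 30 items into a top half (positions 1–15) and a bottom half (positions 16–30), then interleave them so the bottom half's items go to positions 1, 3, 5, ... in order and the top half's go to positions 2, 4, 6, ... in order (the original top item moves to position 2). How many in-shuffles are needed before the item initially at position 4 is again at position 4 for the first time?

5

Follow position 4 under repeated in-shuffles:
4 → 8 → 16 → 1 → 2 → 4
It first returns after 5 in-shuffles.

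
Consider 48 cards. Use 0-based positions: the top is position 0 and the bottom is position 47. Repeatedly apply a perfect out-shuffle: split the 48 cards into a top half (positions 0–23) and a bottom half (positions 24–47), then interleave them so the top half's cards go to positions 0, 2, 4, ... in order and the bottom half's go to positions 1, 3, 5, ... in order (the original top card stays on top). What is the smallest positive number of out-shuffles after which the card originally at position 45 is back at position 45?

23

Follow position 45 under repeated out-shuffles:
45 → 43 → 39 → 31 → 15 → 30 → 13 → 26 → ... → 45 (length 23)
It first returns after 23 out-shuffles.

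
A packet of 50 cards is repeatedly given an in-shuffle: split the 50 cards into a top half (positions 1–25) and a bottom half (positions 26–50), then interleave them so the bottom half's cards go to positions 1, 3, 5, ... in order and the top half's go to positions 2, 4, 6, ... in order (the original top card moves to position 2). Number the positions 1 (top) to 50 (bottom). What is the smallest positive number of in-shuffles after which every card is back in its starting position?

8

The in-shuffle permutes the 50 positions with cycle lengths [2, 8, 8, 8, 8, 8, 8].
Every card is home exactly when every cycle has completed a whole number of laps, i.e. after lcm(2, 8) = 8 in-shuffles.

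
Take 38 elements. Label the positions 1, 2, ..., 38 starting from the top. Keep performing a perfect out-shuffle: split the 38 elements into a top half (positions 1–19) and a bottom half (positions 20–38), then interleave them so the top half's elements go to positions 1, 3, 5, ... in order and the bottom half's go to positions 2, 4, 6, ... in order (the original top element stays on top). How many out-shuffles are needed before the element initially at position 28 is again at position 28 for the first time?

Follow position 28 under repeated out-shuffles:
28 → 18 → 35 → 32 → 26 → 14 → 27 → 16 → ... → 28 (length 36)
It first returns after 36 out-shuffles.

36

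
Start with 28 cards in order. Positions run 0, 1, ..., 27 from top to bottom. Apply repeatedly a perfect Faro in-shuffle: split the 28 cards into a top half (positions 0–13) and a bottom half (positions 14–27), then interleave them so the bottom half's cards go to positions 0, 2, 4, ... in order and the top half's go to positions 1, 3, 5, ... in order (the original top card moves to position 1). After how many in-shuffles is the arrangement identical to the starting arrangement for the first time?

The in-shuffle permutes the 28 positions with cycle lengths [28].
Every card is home exactly when every cycle has completed a whole number of laps, i.e. after lcm(28) = 28 in-shuffles.

28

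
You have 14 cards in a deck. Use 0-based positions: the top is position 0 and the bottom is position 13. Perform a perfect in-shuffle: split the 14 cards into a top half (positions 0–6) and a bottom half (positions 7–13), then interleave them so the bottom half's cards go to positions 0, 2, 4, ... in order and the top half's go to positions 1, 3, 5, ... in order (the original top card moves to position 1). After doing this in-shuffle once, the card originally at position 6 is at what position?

13

Track the card's position through each in-shuffle:
6 → 13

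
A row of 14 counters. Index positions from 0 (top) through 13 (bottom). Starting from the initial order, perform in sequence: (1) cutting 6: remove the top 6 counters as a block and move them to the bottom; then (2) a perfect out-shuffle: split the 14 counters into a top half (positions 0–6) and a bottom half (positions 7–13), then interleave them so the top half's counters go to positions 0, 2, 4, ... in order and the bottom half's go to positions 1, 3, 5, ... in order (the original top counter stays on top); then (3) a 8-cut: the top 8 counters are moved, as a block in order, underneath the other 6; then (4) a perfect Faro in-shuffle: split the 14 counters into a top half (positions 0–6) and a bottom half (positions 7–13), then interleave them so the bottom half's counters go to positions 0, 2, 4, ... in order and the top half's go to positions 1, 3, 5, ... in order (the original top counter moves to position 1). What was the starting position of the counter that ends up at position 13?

Undo the operations in reverse order, starting from position 13:
  undo op 4 (in-shuffle, from top half): 13 ← 6
  undo op 3 (cut 8): 6 ← 0
  undo op 2 (out-shuffle, from top half): 0 ← 0
  undo op 1 (cut 6): 0 ← 6
So the counter at position 13 came from original position 6.

6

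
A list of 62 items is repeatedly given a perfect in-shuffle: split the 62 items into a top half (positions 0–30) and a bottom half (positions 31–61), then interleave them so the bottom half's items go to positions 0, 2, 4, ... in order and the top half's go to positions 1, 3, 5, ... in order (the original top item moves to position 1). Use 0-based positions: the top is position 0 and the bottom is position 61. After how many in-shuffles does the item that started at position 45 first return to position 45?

Follow position 45 under repeated in-shuffles:
45 → 28 → 57 → 52 → 42 → 22 → 45
It first returns after 6 in-shuffles.

6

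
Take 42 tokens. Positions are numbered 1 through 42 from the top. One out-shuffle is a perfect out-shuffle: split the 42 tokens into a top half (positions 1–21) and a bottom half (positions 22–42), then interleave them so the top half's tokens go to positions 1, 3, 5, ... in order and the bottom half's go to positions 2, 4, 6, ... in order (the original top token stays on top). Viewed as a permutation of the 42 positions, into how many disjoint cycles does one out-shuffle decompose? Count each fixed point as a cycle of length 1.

Trace each unvisited position around until it returns:
(1) (2 3 5 9 17 33 ... len 20) (4 7 13 25 8 15 ... len 20) (42)
4 cycles in total.

4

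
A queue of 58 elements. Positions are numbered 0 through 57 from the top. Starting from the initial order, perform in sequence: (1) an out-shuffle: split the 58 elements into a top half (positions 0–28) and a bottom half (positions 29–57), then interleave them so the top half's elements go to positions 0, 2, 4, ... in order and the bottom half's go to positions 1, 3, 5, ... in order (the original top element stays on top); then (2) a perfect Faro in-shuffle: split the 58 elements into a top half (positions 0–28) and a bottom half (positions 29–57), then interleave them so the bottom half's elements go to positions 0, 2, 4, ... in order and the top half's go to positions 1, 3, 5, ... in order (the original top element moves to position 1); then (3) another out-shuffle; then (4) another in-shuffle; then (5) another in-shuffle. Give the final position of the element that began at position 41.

6

Track the element from position 41 forward through each operation:
  after op 1 (out-shuffle): 41 → 25
  after op 2 (in-shuffle): 25 → 51
  after op 3 (out-shuffle): 51 → 45
  after op 4 (in-shuffle): 45 → 32
  after op 5 (in-shuffle): 32 → 6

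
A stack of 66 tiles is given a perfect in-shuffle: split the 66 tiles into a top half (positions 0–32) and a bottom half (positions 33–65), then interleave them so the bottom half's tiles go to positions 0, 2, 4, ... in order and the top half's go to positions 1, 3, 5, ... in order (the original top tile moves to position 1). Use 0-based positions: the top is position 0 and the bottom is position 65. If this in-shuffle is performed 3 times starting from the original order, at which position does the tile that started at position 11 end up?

Track the tile's position through each in-shuffle:
11 → 23 → 47 → 28

28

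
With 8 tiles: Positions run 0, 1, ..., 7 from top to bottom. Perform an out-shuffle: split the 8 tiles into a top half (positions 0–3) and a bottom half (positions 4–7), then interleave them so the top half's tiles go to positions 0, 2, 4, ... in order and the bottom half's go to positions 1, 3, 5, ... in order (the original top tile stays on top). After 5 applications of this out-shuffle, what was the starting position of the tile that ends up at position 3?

Work backwards from position 3, undoing one out-shuffle at a time:
3 ← 5 ← 6 ← 3 ← 5 ← 6
So the tile now at position 3 started at position 6.

6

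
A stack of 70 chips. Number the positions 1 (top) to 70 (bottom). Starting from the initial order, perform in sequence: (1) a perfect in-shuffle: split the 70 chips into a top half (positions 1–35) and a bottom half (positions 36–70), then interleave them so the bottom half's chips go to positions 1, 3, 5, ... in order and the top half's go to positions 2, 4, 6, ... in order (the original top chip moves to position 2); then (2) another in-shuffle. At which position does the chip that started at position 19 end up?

5

Track the chip from position 19 forward through each operation:
  after op 1 (in-shuffle): 19 → 38
  after op 2 (in-shuffle): 38 → 5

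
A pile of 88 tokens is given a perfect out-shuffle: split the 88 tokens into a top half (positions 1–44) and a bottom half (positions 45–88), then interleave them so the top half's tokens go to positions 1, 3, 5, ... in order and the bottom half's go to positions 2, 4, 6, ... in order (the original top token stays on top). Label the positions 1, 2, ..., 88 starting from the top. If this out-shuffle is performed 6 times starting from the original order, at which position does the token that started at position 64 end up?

Track the token's position through each out-shuffle:
64 → 40 → 79 → 70 → 52 → 16 → 31

31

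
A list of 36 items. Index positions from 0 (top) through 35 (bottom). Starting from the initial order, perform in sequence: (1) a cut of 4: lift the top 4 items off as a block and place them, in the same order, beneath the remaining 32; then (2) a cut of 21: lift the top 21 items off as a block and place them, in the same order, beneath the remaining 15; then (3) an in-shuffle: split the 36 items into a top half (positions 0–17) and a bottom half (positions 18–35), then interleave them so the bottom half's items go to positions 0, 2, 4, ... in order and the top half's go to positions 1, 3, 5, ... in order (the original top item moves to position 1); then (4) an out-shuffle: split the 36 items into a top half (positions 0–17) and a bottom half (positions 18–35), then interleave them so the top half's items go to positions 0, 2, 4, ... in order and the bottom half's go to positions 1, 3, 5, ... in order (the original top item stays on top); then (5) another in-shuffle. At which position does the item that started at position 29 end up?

0

Track the item from position 29 forward through each operation:
  after op 1 (cut 4): 29 → 25
  after op 2 (cut 21): 25 → 4
  after op 3 (in-shuffle): 4 → 9
  after op 4 (out-shuffle): 9 → 18
  after op 5 (in-shuffle): 18 → 0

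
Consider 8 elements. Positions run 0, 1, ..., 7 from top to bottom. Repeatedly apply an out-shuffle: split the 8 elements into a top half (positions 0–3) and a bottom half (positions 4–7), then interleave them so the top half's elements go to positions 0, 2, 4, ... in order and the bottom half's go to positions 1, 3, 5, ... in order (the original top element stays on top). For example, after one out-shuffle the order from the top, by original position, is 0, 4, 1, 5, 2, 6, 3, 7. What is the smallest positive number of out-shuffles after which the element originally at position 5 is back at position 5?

Follow position 5 under repeated out-shuffles:
5 → 3 → 6 → 5
It first returns after 3 out-shuffles.

3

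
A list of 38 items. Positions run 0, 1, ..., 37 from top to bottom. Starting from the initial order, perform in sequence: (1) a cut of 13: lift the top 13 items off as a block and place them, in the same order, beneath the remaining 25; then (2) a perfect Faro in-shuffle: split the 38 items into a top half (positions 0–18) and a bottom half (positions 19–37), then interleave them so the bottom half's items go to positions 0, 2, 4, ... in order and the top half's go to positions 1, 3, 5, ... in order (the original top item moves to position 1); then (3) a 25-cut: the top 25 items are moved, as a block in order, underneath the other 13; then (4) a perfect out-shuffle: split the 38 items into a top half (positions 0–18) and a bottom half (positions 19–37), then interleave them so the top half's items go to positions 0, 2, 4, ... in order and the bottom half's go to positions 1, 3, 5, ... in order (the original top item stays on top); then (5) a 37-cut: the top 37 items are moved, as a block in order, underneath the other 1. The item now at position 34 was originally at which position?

5

Undo the operations in reverse order, starting from position 34:
  undo op 5 (cut 37): 34 ← 33
  undo op 4 (out-shuffle, from bottom half): 33 ← 35
  undo op 3 (cut 25): 35 ← 22
  undo op 2 (in-shuffle, from bottom half): 22 ← 30
  undo op 1 (cut 13): 30 ← 5
So the item at position 34 came from original position 5.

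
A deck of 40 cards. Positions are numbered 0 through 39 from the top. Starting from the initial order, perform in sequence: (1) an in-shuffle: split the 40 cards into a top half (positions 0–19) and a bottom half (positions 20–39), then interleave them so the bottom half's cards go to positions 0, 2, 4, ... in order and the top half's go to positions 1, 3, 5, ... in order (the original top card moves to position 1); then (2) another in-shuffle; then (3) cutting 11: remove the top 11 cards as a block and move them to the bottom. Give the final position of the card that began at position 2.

0

Track the card from position 2 forward through each operation:
  after op 1 (in-shuffle): 2 → 5
  after op 2 (in-shuffle): 5 → 11
  after op 3 (cut 11): 11 → 0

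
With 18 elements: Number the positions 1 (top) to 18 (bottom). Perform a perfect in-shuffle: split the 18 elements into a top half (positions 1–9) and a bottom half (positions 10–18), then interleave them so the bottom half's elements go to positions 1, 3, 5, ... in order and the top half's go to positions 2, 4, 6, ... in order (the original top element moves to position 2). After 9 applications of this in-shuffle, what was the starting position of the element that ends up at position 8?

11

Work backwards from position 8, undoing one in-shuffle at a time:
8 ← 4 ← 2 ← 1 ← 10 ← 5 ← 12 ← 6 ← 3 ← 11
So the element now at position 8 started at position 11.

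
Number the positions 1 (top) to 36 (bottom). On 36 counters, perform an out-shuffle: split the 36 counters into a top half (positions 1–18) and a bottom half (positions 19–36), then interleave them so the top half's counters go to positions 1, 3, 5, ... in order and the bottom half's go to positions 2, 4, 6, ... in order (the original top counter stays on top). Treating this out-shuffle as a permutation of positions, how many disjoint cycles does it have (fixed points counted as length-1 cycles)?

7

Trace each unvisited position around until it returns:
(1) (2 3 5 9 17 33 ... len 12) (4 7 13 25 14 27 ... len 12) (6 11 21) (8 15 29 22) (16 31 26) (36)
7 cycles in total.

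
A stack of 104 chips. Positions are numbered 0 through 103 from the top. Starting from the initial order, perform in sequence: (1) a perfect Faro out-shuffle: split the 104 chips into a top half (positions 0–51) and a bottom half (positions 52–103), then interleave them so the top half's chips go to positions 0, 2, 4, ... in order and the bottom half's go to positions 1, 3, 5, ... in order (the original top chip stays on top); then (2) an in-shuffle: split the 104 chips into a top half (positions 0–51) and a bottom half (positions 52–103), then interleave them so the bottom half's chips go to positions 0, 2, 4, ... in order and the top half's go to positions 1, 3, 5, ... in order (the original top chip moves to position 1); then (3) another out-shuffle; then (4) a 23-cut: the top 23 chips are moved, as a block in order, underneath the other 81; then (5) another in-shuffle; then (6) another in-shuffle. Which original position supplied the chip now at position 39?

Undo the operations in reverse order, starting from position 39:
  undo op 6 (in-shuffle, from top half): 39 ← 19
  undo op 5 (in-shuffle, from top half): 19 ← 9
  undo op 4 (cut 23): 9 ← 32
  undo op 3 (out-shuffle, from top half): 32 ← 16
  undo op 2 (in-shuffle, from bottom half): 16 ← 60
  undo op 1 (out-shuffle, from top half): 60 ← 30
So the chip at position 39 came from original position 30.

30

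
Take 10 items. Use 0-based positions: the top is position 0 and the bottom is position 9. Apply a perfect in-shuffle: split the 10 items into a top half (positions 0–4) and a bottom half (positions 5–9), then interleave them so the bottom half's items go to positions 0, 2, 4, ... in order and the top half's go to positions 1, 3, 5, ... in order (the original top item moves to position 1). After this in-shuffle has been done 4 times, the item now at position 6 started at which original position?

Work backwards from position 6, undoing one in-shuffle at a time:
6 ← 8 ← 9 ← 4 ← 7
So the item now at position 6 started at position 7.

7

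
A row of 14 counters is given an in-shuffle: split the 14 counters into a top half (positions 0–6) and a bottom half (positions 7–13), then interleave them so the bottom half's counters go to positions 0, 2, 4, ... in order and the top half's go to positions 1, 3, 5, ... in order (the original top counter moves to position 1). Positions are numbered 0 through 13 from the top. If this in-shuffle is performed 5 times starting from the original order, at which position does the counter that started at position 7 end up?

Track the counter's position through each in-shuffle:
7 → 0 → 1 → 3 → 7 → 0

0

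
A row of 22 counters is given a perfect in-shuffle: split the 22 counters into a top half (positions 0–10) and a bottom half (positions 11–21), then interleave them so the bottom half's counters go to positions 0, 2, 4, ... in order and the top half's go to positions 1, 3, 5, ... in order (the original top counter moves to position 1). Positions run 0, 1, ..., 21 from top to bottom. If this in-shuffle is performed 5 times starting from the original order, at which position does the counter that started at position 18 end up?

9

Track the counter's position through each in-shuffle:
18 → 14 → 6 → 13 → 4 → 9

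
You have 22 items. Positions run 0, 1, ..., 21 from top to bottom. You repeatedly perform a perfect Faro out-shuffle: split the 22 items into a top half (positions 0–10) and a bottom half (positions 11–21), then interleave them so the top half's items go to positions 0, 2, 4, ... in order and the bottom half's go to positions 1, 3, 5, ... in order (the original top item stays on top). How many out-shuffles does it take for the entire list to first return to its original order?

6

The out-shuffle permutes the 22 positions with cycle lengths [1, 1, 2, 3, 3, 6, 6].
Every item is home exactly when every cycle has completed a whole number of laps, i.e. after lcm(1, 2, 3, 6) = 6 out-shuffles.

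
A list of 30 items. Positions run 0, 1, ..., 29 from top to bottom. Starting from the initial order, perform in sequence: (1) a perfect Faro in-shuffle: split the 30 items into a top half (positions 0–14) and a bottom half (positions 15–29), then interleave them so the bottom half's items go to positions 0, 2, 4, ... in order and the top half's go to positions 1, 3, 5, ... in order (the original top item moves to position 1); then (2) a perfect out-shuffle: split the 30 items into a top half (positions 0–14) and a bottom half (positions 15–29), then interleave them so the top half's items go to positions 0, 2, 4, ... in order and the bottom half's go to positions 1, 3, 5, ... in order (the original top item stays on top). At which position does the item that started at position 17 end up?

8

Track the item from position 17 forward through each operation:
  after op 1 (in-shuffle): 17 → 4
  after op 2 (out-shuffle): 4 → 8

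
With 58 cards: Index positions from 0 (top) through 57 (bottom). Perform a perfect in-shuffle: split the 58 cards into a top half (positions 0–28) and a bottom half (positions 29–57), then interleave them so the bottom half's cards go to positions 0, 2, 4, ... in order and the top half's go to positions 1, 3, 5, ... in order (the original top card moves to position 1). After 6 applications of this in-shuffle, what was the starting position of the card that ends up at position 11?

25

Work backwards from position 11, undoing one in-shuffle at a time:
11 ← 5 ← 2 ← 30 ← 44 ← 51 ← 25
So the card now at position 11 started at position 25.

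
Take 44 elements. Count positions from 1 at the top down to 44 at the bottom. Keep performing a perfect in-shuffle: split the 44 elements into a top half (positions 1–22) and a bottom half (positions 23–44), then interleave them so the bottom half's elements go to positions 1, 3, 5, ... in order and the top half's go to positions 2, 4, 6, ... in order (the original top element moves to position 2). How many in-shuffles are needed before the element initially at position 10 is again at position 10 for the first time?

6

Follow position 10 under repeated in-shuffles:
10 → 20 → 40 → 35 → 25 → 5 → 10
It first returns after 6 in-shuffles.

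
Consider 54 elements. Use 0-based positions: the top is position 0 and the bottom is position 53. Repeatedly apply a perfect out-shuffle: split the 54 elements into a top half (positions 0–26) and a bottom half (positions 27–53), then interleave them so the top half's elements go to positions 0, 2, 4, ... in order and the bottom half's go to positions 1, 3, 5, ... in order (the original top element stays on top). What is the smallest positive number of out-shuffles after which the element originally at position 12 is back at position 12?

52

Follow position 12 under repeated out-shuffles:
12 → 24 → 48 → 43 → 33 → 13 → 26 → 52 → ... → 12 (length 52)
It first returns after 52 out-shuffles.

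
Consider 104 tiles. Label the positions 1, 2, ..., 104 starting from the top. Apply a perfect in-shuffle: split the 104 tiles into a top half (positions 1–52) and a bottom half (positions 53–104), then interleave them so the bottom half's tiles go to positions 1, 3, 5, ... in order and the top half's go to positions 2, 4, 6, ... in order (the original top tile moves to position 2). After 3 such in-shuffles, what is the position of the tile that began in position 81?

Track the tile's position through each in-shuffle:
81 → 57 → 9 → 18

18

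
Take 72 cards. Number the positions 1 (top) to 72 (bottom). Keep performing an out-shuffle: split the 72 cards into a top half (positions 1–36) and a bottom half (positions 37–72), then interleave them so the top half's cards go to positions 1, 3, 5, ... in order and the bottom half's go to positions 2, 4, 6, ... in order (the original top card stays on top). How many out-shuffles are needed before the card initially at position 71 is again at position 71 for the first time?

35

Follow position 71 under repeated out-shuffles:
71 → 70 → 68 → 64 → 56 → 40 → 8 → 15 → ... → 71 (length 35)
It first returns after 35 out-shuffles.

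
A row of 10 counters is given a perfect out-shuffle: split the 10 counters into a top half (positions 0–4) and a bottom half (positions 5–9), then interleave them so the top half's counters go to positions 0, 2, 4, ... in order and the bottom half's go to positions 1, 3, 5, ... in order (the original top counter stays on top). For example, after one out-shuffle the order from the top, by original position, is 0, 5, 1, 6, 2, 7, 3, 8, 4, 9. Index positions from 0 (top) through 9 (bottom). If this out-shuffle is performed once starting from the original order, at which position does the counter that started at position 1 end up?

Track the counter's position through each out-shuffle:
1 → 2

2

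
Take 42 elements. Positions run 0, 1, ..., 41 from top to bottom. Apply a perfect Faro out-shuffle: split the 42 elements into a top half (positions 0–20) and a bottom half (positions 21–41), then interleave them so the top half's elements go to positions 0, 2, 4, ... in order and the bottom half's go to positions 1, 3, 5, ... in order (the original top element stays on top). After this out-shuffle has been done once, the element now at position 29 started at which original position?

35

Work backwards from position 29, undoing one out-shuffle at a time:
29 ← 35
So the element now at position 29 started at position 35.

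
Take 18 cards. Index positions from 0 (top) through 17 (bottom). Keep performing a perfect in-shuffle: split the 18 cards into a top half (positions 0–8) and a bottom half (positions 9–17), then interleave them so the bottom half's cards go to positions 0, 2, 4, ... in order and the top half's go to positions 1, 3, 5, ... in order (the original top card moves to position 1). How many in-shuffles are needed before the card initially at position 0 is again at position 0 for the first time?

18

Follow position 0 under repeated in-shuffles:
0 → 1 → 3 → 7 → 15 → 12 → 6 → 13 → 8 → 17 → 16 → 14 → 10 → 2 → 5 → 11 → 4 → 9 → 0
It first returns after 18 in-shuffles.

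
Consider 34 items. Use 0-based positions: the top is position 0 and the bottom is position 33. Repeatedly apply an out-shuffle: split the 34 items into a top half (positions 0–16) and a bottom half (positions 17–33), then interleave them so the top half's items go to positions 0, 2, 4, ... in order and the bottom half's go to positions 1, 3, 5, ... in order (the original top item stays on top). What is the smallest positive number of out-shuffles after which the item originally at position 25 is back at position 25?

10

Follow position 25 under repeated out-shuffles:
25 → 17 → 1 → 2 → 4 → 8 → 16 → 32 → 31 → 29 → 25
It first returns after 10 out-shuffles.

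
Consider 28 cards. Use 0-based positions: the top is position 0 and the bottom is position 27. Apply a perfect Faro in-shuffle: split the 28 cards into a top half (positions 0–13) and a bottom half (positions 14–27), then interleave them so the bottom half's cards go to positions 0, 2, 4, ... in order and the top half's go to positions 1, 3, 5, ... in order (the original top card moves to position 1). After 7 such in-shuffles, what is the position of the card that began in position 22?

14

Track the card's position through each in-shuffle:
22 → 16 → 4 → 9 → 19 → 10 → 21 → 14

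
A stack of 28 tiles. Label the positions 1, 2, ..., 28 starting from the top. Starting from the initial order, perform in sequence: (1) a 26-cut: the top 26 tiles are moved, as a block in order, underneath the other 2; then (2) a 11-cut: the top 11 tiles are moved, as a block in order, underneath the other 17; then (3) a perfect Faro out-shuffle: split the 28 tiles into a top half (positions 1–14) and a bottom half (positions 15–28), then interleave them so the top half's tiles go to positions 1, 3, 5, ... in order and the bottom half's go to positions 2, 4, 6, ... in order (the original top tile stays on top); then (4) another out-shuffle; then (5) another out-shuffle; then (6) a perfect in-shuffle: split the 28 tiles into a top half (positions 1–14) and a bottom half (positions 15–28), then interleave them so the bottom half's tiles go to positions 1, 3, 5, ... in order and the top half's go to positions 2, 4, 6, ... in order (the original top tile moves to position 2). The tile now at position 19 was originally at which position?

Undo the operations in reverse order, starting from position 19:
  undo op 6 (in-shuffle, from bottom half): 19 ← 24
  undo op 5 (out-shuffle, from bottom half): 24 ← 26
  undo op 4 (out-shuffle, from bottom half): 26 ← 27
  undo op 3 (out-shuffle, from top half): 27 ← 14
  undo op 2 (cut 11): 14 ← 25
  undo op 1 (cut 26): 25 ← 23
So the tile at position 19 came from original position 23.

23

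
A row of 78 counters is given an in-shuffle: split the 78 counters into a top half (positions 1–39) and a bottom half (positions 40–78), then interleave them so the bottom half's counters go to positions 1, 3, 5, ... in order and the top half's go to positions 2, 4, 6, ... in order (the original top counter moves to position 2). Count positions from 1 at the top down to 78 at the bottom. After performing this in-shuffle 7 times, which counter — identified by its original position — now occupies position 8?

Work backwards from position 8, undoing one in-shuffle at a time:
8 ← 4 ← 2 ← 1 ← 40 ← 20 ← 10 ← 5
So the counter now at position 8 started at position 5.

5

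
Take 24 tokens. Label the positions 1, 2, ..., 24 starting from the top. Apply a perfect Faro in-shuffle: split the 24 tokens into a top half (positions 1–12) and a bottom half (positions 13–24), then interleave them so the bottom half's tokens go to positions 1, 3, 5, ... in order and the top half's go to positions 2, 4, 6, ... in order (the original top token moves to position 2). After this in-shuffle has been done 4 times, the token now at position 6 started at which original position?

Work backwards from position 6, undoing one in-shuffle at a time:
6 ← 3 ← 14 ← 7 ← 16
So the token now at position 6 started at position 16.

16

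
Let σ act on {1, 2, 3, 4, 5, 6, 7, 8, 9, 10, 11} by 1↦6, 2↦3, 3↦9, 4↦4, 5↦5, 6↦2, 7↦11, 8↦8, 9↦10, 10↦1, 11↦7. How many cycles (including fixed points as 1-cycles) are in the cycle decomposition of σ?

5

Cycle decomposition: (1 6 2 3 9 10) (4) (5) (7 11) (8).
5 cycles.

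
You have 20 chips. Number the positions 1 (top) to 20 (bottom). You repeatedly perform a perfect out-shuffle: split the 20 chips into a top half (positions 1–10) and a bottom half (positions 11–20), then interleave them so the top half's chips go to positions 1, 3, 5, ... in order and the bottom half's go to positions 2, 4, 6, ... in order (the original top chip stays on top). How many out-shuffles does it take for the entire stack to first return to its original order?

18

The out-shuffle permutes the 20 positions with cycle lengths [1, 1, 18].
Every chip is home exactly when every cycle has completed a whole number of laps, i.e. after lcm(1, 18) = 18 out-shuffles.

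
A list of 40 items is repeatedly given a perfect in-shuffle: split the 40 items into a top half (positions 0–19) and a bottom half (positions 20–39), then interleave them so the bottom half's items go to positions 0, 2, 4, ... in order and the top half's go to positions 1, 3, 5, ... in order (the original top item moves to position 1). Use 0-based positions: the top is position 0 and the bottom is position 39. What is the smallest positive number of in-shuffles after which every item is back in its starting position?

20

The in-shuffle permutes the 40 positions with cycle lengths [20, 20].
Every item is home exactly when every cycle has completed a whole number of laps, i.e. after lcm(20) = 20 in-shuffles.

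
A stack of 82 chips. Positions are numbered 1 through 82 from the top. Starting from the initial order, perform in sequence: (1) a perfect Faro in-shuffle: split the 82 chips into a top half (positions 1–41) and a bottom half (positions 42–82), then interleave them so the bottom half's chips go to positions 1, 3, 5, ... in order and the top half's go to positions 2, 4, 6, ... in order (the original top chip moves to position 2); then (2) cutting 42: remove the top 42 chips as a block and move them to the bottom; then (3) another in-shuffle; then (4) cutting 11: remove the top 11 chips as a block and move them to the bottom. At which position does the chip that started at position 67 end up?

7

Track the chip from position 67 forward through each operation:
  after op 1 (in-shuffle): 67 → 51
  after op 2 (cut 42): 51 → 9
  after op 3 (in-shuffle): 9 → 18
  after op 4 (cut 11): 18 → 7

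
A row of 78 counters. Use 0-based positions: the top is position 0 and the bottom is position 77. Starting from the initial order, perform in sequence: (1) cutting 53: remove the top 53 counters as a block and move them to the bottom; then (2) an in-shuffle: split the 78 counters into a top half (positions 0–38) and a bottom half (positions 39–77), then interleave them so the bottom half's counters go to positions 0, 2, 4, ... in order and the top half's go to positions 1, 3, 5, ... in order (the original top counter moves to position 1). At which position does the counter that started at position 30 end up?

Track the counter from position 30 forward through each operation:
  after op 1 (cut 53): 30 → 55
  after op 2 (in-shuffle): 55 → 32

32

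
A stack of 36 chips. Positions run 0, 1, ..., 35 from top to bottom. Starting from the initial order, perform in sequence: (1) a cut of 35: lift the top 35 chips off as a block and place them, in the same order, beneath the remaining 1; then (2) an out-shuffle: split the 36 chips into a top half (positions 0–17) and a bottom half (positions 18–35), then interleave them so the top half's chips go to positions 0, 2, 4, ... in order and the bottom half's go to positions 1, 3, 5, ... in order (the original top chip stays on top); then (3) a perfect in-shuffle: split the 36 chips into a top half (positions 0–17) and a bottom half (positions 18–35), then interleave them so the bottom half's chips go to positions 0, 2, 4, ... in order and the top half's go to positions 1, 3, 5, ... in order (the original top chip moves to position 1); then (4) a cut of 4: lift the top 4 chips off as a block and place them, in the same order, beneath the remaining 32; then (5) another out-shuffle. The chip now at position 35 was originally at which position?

Undo the operations in reverse order, starting from position 35:
  undo op 5 (out-shuffle, from bottom half): 35 ← 35
  undo op 4 (cut 4): 35 ← 3
  undo op 3 (in-shuffle, from top half): 3 ← 1
  undo op 2 (out-shuffle, from bottom half): 1 ← 18
  undo op 1 (cut 35): 18 ← 17
So the chip at position 35 came from original position 17.

17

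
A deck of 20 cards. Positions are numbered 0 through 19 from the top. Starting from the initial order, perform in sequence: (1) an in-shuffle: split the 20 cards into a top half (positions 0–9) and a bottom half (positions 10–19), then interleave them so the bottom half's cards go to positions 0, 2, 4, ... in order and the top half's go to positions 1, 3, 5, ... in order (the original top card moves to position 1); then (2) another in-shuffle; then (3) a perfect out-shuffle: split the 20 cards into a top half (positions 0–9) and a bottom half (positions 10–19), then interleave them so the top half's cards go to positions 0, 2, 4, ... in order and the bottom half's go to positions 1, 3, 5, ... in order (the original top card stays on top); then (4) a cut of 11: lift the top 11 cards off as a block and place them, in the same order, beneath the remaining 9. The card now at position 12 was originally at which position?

2

Undo the operations in reverse order, starting from position 12:
  undo op 4 (cut 11): 12 ← 3
  undo op 3 (out-shuffle, from bottom half): 3 ← 11
  undo op 2 (in-shuffle, from top half): 11 ← 5
  undo op 1 (in-shuffle, from top half): 5 ← 2
So the card at position 12 came from original position 2.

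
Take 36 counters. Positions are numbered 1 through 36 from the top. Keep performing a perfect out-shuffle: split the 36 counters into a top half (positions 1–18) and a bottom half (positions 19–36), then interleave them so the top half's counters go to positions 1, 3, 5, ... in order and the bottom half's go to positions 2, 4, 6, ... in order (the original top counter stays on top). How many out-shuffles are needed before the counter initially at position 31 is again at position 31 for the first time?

Follow position 31 under repeated out-shuffles:
31 → 26 → 16 → 31
It first returns after 3 out-shuffles.

3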